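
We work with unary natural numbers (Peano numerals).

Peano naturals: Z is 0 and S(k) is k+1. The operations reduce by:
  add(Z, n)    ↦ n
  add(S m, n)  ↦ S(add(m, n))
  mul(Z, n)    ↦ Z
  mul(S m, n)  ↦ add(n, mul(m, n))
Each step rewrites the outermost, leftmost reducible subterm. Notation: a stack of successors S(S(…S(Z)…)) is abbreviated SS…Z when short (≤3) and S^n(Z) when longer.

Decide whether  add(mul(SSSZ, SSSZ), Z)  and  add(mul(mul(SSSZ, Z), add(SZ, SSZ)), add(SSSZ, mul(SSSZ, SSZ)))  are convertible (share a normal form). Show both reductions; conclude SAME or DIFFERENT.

Term A:
  start: add(mul(SSSZ, SSSZ), Z)
  [1] add(add(SSSZ, mul(SSZ, SSSZ)), Z)
  [2] add(S(add(SSZ, mul(SSZ, SSSZ))), Z)
  [3] S(add(add(SSZ, mul(SSZ, SSSZ)), Z))
  [4] S(add(S(add(SZ, mul(SSZ, SSSZ))), Z))
  [5] S(S(add(add(SZ, mul(SSZ, SSSZ)), Z)))
  [6] S(S(add(S(add(Z, mul(SSZ, SSSZ))), Z)))
  [7] S(S(S(add(add(Z, mul(SSZ, SSSZ)), Z))))
  [8] S(S(S(add(mul(SSZ, SSSZ), Z))))
  [9] S(S(S(add(add(SSSZ, mul(SZ, SSSZ)), Z))))
  [10] S(S(S(add(S(add(SSZ, mul(SZ, SSSZ))), Z))))
  [11] S(S(S(S(add(add(SSZ, mul(SZ, SSSZ)), Z)))))
  [12] S(S(S(S(add(S(add(SZ, mul(SZ, SSSZ))), Z)))))
  [13] S(S(S(S(S(add(add(SZ, mul(SZ, SSSZ)), Z))))))
  [14] S(S(S(S(S(add(S(add(Z, mul(SZ, SSSZ))), Z))))))
  [15] S(S(S(S(S(S(add(add(Z, mul(SZ, SSSZ)), Z)))))))
  [16] S(S(S(S(S(S(add(mul(SZ, SSSZ), Z)))))))
  [17] S(S(S(S(S(S(add(add(SSSZ, mul(Z, SSSZ)), Z)))))))
  [18] S(S(S(S(S(S(add(S(add(SSZ, mul(Z, SSSZ))), Z)))))))
  [19] S(S(S(S(S(S(S(add(add(SSZ, mul(Z, SSSZ)), Z))))))))
  [20] S(S(S(S(S(S(S(add(S(add(SZ, mul(Z, SSSZ))), Z))))))))
  [21] S(S(S(S(S(S(S(S(add(add(SZ, mul(Z, SSSZ)), Z)))))))))
  [22] S(S(S(S(S(S(S(S(add(S(add(Z, mul(Z, SSSZ))), Z)))))))))
  [23] S(S(S(S(S(S(S(S(S(add(add(Z, mul(Z, SSSZ)), Z))))))))))
  [24] S(S(S(S(S(S(S(S(S(add(mul(Z, SSSZ), Z))))))))))
  [25] S(S(S(S(S(S(S(S(S(add(Z, Z))))))))))
  [26] S^9(Z)

Term B:
  start: add(mul(mul(SSSZ, Z), add(SZ, SSZ)), add(SSSZ, mul(SSSZ, SSZ)))
  [1] add(mul(add(Z, mul(SSZ, Z)), add(SZ, SSZ)), add(SSSZ, mul(SSSZ, SSZ)))
  [2] add(mul(mul(SSZ, Z), add(SZ, SSZ)), add(SSSZ, mul(SSSZ, SSZ)))
  [3] add(mul(add(Z, mul(SZ, Z)), add(SZ, SSZ)), add(SSSZ, mul(SSSZ, SSZ)))
  [4] add(mul(mul(SZ, Z), add(SZ, SSZ)), add(SSSZ, mul(SSSZ, SSZ)))
  [5] add(mul(add(Z, mul(Z, Z)), add(SZ, SSZ)), add(SSSZ, mul(SSSZ, SSZ)))
  [6] add(mul(mul(Z, Z), add(SZ, SSZ)), add(SSSZ, mul(SSSZ, SSZ)))
  [7] add(mul(Z, add(SZ, SSZ)), add(SSSZ, mul(SSSZ, SSZ)))
  [8] add(Z, add(SSSZ, mul(SSSZ, SSZ)))
  [9] add(SSSZ, mul(SSSZ, SSZ))
  [10] S(add(SSZ, mul(SSSZ, SSZ)))
  [11] S(S(add(SZ, mul(SSSZ, SSZ))))
  [12] S(S(S(add(Z, mul(SSSZ, SSZ)))))
  [13] S(S(S(mul(SSSZ, SSZ))))
  [14] S(S(S(add(SSZ, mul(SSZ, SSZ)))))
  [15] S(S(S(S(add(SZ, mul(SSZ, SSZ))))))
  [16] S(S(S(S(S(add(Z, mul(SSZ, SSZ)))))))
  [17] S(S(S(S(S(mul(SSZ, SSZ))))))
  [18] S(S(S(S(S(add(SSZ, mul(SZ, SSZ)))))))
  [19] S(S(S(S(S(S(add(SZ, mul(SZ, SSZ))))))))
  [20] S(S(S(S(S(S(S(add(Z, mul(SZ, SSZ)))))))))
  [21] S(S(S(S(S(S(S(mul(SZ, SSZ))))))))
  [22] S(S(S(S(S(S(S(add(SSZ, mul(Z, SSZ)))))))))
  [23] S(S(S(S(S(S(S(S(add(SZ, mul(Z, SSZ))))))))))
  [24] S(S(S(S(S(S(S(S(S(add(Z, mul(Z, SSZ)))))))))))
  [25] S(S(S(S(S(S(S(S(S(mul(Z, SSZ))))))))))
  [26] S^9(Z)

Answer: SAME — A ⇓ S^9(Z), B ⇓ S^9(Z)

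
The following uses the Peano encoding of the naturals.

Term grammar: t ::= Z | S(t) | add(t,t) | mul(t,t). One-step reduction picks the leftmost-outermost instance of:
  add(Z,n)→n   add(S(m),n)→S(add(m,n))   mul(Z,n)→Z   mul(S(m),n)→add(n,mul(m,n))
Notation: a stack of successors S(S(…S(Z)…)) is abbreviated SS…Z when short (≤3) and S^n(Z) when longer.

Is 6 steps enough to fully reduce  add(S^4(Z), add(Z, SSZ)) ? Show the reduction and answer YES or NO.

  start: add(S^4(Z), add(Z, SSZ))
  step 1: S(add(SSSZ, add(Z, SSZ)))
  step 2: S(S(add(SSZ, add(Z, SSZ))))
  step 3: S(S(S(add(SZ, add(Z, SSZ)))))
  step 4: S(S(S(S(add(Z, add(Z, SSZ))))))
  step 5: S(S(S(S(add(Z, SSZ)))))
  step 6: S^6(Z)

Answer: YES — reaches normal form S^6(Z) in 6 ≤ 6 steps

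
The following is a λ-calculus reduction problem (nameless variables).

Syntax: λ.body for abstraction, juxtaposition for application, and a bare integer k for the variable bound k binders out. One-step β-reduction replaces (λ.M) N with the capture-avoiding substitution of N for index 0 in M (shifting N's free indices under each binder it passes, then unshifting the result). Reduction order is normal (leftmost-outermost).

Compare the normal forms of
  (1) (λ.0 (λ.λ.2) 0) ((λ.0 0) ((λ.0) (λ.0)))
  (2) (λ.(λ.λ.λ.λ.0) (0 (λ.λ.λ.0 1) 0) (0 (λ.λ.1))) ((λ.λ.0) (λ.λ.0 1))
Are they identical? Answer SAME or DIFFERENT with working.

Answer: SAME — A ⇓ λ.λ.0, B ⇓ λ.λ.0

Derivation:
Term A:
  start: (λ.0 (λ.λ.2) 0) ((λ.0 0) ((λ.0) (λ.0)))
  [1] (λ.0 0) ((λ.0) (λ.0)) (λ.λ.(λ.0 0) ((λ.0) (λ.0))) ((λ.0 0) ((λ.0) (λ.0)))
  [2] (λ.0) (λ.0) ((λ.0) (λ.0)) (λ.λ.(λ.0 0) ((λ.0) (λ.0))) ((λ.0 0) ((λ.0) (λ.0)))
  [3] (λ.0) ((λ.0) (λ.0)) (λ.λ.(λ.0 0) ((λ.0) (λ.0))) ((λ.0 0) ((λ.0) (λ.0)))
  [4] (λ.0) (λ.0) (λ.λ.(λ.0 0) ((λ.0) (λ.0))) ((λ.0 0) ((λ.0) (λ.0)))
  [5] (λ.0) (λ.λ.(λ.0 0) ((λ.0) (λ.0))) ((λ.0 0) ((λ.0) (λ.0)))
  [6] (λ.λ.(λ.0 0) ((λ.0) (λ.0))) ((λ.0 0) ((λ.0) (λ.0)))
  [7] λ.(λ.0 0) ((λ.0) (λ.0))
  [8] λ.(λ.0) (λ.0) ((λ.0) (λ.0))
  [9] λ.(λ.0) ((λ.0) (λ.0))
  [10] λ.(λ.0) (λ.0)
  [11] λ.λ.0

Term B:
  start: (λ.(λ.λ.λ.λ.0) (0 (λ.λ.λ.0 1) 0) (0 (λ.λ.1))) ((λ.λ.0) (λ.λ.0 1))
  [1] (λ.λ.λ.λ.0) ((λ.λ.0) (λ.λ.0 1) (λ.λ.λ.0 1) ((λ.λ.0) (λ.λ.0 1))) ((λ.λ.0) (λ.λ.0 1) (λ.λ.1))
  [2] (λ.λ.λ.0) ((λ.λ.0) (λ.λ.0 1) (λ.λ.1))
  [3] λ.λ.0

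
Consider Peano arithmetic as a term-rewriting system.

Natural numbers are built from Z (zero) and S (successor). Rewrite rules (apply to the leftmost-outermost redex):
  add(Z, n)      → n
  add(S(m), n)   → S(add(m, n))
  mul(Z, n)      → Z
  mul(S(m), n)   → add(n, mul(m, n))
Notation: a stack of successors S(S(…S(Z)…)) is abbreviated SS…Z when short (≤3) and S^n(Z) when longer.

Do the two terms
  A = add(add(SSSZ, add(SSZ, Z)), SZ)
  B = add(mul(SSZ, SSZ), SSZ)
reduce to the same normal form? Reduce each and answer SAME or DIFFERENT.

Term A:
  start: add(add(SSSZ, add(SSZ, Z)), SZ)
  →1  add(S(add(SSZ, add(SSZ, Z))), SZ)
  →2  S(add(add(SSZ, add(SSZ, Z)), SZ))
  →3  S(add(S(add(SZ, add(SSZ, Z))), SZ))
  →4  S(S(add(add(SZ, add(SSZ, Z)), SZ)))
  →5  S(S(add(S(add(Z, add(SSZ, Z))), SZ)))
  →6  S(S(S(add(add(Z, add(SSZ, Z)), SZ))))
  →7  S(S(S(add(add(SSZ, Z), SZ))))
  →8  S(S(S(add(S(add(SZ, Z)), SZ))))
  →9  S(S(S(S(add(add(SZ, Z), SZ)))))
  →10  S(S(S(S(add(S(add(Z, Z)), SZ)))))
  →11  S(S(S(S(S(add(add(Z, Z), SZ))))))
  →12  S(S(S(S(S(add(Z, SZ))))))
  →13  S^6(Z)

Term B:
  start: add(mul(SSZ, SSZ), SSZ)
  →1  add(add(SSZ, mul(SZ, SSZ)), SSZ)
  →2  add(S(add(SZ, mul(SZ, SSZ))), SSZ)
  →3  S(add(add(SZ, mul(SZ, SSZ)), SSZ))
  →4  S(add(S(add(Z, mul(SZ, SSZ))), SSZ))
  →5  S(S(add(add(Z, mul(SZ, SSZ)), SSZ)))
  →6  S(S(add(mul(SZ, SSZ), SSZ)))
  →7  S(S(add(add(SSZ, mul(Z, SSZ)), SSZ)))
  →8  S(S(add(S(add(SZ, mul(Z, SSZ))), SSZ)))
  →9  S(S(S(add(add(SZ, mul(Z, SSZ)), SSZ))))
  →10  S(S(S(add(S(add(Z, mul(Z, SSZ))), SSZ))))
  →11  S(S(S(S(add(add(Z, mul(Z, SSZ)), SSZ)))))
  →12  S(S(S(S(add(mul(Z, SSZ), SSZ)))))
  →13  S(S(S(S(add(Z, SSZ)))))
  →14  S^6(Z)

Answer: SAME — A ⇓ S^6(Z), B ⇓ S^6(Z)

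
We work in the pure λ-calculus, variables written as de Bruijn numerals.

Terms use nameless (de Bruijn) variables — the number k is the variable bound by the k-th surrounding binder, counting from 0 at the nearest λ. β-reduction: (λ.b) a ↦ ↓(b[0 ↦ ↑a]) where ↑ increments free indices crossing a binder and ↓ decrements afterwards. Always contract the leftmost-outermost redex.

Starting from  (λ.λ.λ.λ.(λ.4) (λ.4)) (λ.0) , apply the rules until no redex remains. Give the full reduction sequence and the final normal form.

Answer: normal form = λ.λ.λ.λ.0  (in 2 steps)

Reduction:
  start: (λ.λ.λ.λ.(λ.4) (λ.4)) (λ.0)
  →1  λ.λ.λ.(λ.λ.0) (λ.λ.0)
  →2  λ.λ.λ.λ.0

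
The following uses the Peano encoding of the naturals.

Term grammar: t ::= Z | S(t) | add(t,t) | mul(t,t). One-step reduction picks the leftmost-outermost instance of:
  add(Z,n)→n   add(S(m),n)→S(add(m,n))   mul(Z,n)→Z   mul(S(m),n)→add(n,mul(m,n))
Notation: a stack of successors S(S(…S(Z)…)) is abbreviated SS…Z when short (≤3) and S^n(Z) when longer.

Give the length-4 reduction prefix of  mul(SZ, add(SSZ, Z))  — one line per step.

Answer: after 4 steps: S(add(S(add(Z, Z)), mul(Z, add(SSZ, Z))))

Working:
  start: mul(SZ, add(SSZ, Z))
  step 1: add(add(SSZ, Z), mul(Z, add(SSZ, Z)))
  step 2: add(S(add(SZ, Z)), mul(Z, add(SSZ, Z)))
  step 3: S(add(add(SZ, Z), mul(Z, add(SSZ, Z))))
  step 4: S(add(S(add(Z, Z)), mul(Z, add(SSZ, Z))))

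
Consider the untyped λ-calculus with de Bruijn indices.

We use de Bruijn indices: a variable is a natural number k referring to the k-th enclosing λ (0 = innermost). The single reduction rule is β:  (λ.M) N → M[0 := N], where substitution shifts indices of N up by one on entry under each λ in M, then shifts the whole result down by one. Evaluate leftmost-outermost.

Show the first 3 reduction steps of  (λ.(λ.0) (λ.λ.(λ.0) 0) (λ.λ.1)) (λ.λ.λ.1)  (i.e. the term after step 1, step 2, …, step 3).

Answer: after 3 steps: λ.(λ.0) 0

Working:
  start: (λ.(λ.0) (λ.λ.(λ.0) 0) (λ.λ.1)) (λ.λ.λ.1)
  [1] (λ.0) (λ.λ.(λ.0) 0) (λ.λ.1)
  [2] (λ.λ.(λ.0) 0) (λ.λ.1)
  [3] λ.(λ.0) 0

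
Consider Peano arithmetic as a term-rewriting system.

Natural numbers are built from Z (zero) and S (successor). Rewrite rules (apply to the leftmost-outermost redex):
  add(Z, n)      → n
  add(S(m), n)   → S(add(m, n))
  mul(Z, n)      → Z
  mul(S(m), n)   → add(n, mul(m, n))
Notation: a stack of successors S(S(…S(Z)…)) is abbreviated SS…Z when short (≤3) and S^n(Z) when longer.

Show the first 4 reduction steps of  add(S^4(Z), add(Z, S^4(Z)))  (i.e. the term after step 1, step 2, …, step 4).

  start: add(S^4(Z), add(Z, S^4(Z)))
  [1] S(add(SSSZ, add(Z, S^4(Z))))
  [2] S(S(add(SSZ, add(Z, S^4(Z)))))
  [3] S(S(S(add(SZ, add(Z, S^4(Z))))))
  [4] S(S(S(S(add(Z, add(Z, S^4(Z)))))))

Answer: after 4 steps: S(S(S(S(add(Z, add(Z, S^4(Z)))))))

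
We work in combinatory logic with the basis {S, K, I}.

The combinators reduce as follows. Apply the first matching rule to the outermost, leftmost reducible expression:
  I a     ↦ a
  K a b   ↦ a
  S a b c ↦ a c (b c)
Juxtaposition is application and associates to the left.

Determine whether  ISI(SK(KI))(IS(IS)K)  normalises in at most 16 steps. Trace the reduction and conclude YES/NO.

  start: ISI(SK(KI))(IS(IS)K)
  [1] SI(SK(KI))(IS(IS)K)
  [2] I(IS(IS)K)(SK(KI)(IS(IS)K))
  [3] IS(IS)K(SK(KI)(IS(IS)K))
  [4] S(IS)K(SK(KI)(IS(IS)K))
  [5] IS(SK(KI)(IS(IS)K))(K(SK(KI)(IS(IS)K)))
  [6] S(SK(KI)(IS(IS)K))(K(SK(KI)(IS(IS)K)))
  [7] S(K(IS(IS)K)(KI(IS(IS)K)))(K(SK(KI)(IS(IS)K)))
  [8] S(IS(IS)K)(K(SK(KI)(IS(IS)K)))
  [9] S(S(IS)K)(K(SK(KI)(IS(IS)K)))
  [10] S(SSK)(K(SK(KI)(IS(IS)K)))
  [11] S(SSK)(K(K(IS(IS)K)(KI(IS(IS)K))))
  [12] S(SSK)(K(IS(IS)K))
  [13] S(SSK)(K(S(IS)K))
  [14] S(SSK)(K(SSK))

Answer: YES — reaches normal form S(SSK)(K(SSK)) in 14 ≤ 16 steps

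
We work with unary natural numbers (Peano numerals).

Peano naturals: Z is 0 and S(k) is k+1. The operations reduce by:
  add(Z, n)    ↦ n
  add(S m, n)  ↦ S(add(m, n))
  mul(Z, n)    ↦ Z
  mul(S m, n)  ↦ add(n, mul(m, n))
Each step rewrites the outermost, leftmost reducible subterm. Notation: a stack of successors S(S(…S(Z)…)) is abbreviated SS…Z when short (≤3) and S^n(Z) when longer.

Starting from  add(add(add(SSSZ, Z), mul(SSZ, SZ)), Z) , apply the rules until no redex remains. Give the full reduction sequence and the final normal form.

Answer: normal form = S^5(Z)  (in 21 steps)

Reduction:
  start: add(add(add(SSSZ, Z), mul(SSZ, SZ)), Z)
  step 1: add(add(S(add(SSZ, Z)), mul(SSZ, SZ)), Z)
  step 2: add(S(add(add(SSZ, Z), mul(SSZ, SZ))), Z)
  step 3: S(add(add(add(SSZ, Z), mul(SSZ, SZ)), Z))
  step 4: S(add(add(S(add(SZ, Z)), mul(SSZ, SZ)), Z))
  step 5: S(add(S(add(add(SZ, Z), mul(SSZ, SZ))), Z))
  step 6: S(S(add(add(add(SZ, Z), mul(SSZ, SZ)), Z)))
  step 7: S(S(add(add(S(add(Z, Z)), mul(SSZ, SZ)), Z)))
  step 8: S(S(add(S(add(add(Z, Z), mul(SSZ, SZ))), Z)))
  step 9: S(S(S(add(add(add(Z, Z), mul(SSZ, SZ)), Z))))
  step 10: S(S(S(add(add(Z, mul(SSZ, SZ)), Z))))
  step 11: S(S(S(add(mul(SSZ, SZ), Z))))
  step 12: S(S(S(add(add(SZ, mul(SZ, SZ)), Z))))
  step 13: S(S(S(add(S(add(Z, mul(SZ, SZ))), Z))))
  step 14: S(S(S(S(add(add(Z, mul(SZ, SZ)), Z)))))
  step 15: S(S(S(S(add(mul(SZ, SZ), Z)))))
  step 16: S(S(S(S(add(add(SZ, mul(Z, SZ)), Z)))))
  step 17: S(S(S(S(add(S(add(Z, mul(Z, SZ))), Z)))))
  step 18: S(S(S(S(S(add(add(Z, mul(Z, SZ)), Z))))))
  step 19: S(S(S(S(S(add(mul(Z, SZ), Z))))))
  step 20: S(S(S(S(S(add(Z, Z))))))
  step 21: S^5(Z)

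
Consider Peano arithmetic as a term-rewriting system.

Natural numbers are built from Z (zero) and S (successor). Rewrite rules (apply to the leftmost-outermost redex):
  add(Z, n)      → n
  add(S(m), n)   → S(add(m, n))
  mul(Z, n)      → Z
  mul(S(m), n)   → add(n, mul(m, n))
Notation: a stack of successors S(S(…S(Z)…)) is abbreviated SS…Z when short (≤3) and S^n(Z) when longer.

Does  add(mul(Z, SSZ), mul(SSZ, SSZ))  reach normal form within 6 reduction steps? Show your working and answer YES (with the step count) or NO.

  start: add(mul(Z, SSZ), mul(SSZ, SSZ))
  [1] add(Z, mul(SSZ, SSZ))
  [2] mul(SSZ, SSZ)
  [3] add(SSZ, mul(SZ, SSZ))
  [4] S(add(SZ, mul(SZ, SSZ)))
  [5] S(S(add(Z, mul(SZ, SSZ))))
  [6] S(S(mul(SZ, SSZ)))

Answer: NO — after 6 steps the term is S(S(mul(SZ, SSZ))), not yet normal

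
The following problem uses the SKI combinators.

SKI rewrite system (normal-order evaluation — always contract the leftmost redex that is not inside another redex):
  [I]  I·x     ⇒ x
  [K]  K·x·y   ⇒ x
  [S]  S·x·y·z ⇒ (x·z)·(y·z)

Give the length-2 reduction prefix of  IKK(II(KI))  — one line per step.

  start: IKK(II(KI))
  →1  KK(II(KI))
  →2  K

Answer: after 2 steps: K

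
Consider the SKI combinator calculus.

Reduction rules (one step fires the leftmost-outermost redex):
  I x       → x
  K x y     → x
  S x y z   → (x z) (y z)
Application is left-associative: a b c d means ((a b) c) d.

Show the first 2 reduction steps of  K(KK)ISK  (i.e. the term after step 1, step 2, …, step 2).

Answer: after 2 steps: KK

Derivation:
  start: K(KK)ISK
  →1  KKSK
  →2  KK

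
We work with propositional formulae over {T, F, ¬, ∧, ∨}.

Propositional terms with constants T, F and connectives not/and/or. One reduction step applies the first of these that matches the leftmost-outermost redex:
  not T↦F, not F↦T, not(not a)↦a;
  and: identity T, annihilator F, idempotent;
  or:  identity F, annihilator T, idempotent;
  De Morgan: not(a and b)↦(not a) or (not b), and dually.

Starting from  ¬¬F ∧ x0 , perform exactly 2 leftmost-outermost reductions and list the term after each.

  start: ¬¬F ∧ x0
  →1  F ∧ x0
  →2  F

Answer: after 2 steps: F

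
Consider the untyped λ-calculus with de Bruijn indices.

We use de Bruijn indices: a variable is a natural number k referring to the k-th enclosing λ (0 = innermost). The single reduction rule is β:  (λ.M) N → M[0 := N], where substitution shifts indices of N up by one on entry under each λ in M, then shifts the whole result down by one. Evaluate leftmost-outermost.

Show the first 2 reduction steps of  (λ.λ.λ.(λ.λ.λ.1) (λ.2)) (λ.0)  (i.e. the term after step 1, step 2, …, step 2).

  start: (λ.λ.λ.(λ.λ.λ.1) (λ.2)) (λ.0)
  step 1: λ.λ.(λ.λ.λ.1) (λ.2)
  step 2: λ.λ.λ.λ.1

Answer: after 2 steps: λ.λ.λ.λ.1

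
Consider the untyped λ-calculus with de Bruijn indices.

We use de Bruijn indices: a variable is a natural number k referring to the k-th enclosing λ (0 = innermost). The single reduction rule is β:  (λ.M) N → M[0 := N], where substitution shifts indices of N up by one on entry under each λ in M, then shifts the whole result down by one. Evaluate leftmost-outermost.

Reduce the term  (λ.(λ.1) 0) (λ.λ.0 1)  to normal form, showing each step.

Answer: normal form = λ.λ.0 1  (in 2 steps)

Reduction:
  start: (λ.(λ.1) 0) (λ.λ.0 1)
  [1] (λ.λ.λ.0 1) (λ.λ.0 1)
  [2] λ.λ.0 1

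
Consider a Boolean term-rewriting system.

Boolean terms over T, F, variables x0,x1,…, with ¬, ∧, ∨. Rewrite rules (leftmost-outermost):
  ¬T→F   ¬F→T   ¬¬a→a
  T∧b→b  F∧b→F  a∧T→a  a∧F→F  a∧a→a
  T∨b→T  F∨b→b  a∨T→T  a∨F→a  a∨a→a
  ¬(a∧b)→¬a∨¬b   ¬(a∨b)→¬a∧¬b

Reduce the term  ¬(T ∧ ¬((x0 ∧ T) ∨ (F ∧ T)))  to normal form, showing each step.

  start: ¬(T ∧ ¬((x0 ∧ T) ∨ (F ∧ T)))
  →1  ¬T ∨ ¬¬((x0 ∧ T) ∨ (F ∧ T))
  →2  F ∨ ¬¬((x0 ∧ T) ∨ (F ∧ T))
  →3  ¬¬((x0 ∧ T) ∨ (F ∧ T))
  →4  (x0 ∧ T) ∨ (F ∧ T)
  →5  x0 ∨ (F ∧ T)
  →6  x0 ∨ F
  →7  x0

Answer: normal form = x0  (in 7 steps)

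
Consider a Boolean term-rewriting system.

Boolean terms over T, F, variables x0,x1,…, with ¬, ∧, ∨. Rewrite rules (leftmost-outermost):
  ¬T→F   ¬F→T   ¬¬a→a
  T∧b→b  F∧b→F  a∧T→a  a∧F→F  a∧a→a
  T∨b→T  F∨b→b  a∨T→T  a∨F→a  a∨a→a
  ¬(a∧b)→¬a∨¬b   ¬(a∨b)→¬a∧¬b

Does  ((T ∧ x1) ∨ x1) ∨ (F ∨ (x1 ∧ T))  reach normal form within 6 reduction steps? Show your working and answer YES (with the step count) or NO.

  start: ((T ∧ x1) ∨ x1) ∨ (F ∨ (x1 ∧ T))
  →1  (x1 ∨ x1) ∨ (F ∨ (x1 ∧ T))
  →2  x1 ∨ (F ∨ (x1 ∧ T))
  →3  x1 ∨ (x1 ∧ T)
  →4  x1 ∨ x1
  →5  x1

Answer: YES — reaches normal form x1 in 5 ≤ 6 steps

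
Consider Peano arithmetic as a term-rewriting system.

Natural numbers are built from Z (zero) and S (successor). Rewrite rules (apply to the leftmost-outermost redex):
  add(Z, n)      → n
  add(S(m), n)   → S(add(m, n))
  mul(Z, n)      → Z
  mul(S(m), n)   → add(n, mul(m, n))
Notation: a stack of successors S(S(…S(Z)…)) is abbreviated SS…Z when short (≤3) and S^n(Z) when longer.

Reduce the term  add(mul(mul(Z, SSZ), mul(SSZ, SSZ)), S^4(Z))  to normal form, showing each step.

Answer: normal form = S^4(Z)  (in 3 steps)

Working:
  start: add(mul(mul(Z, SSZ), mul(SSZ, SSZ)), S^4(Z))
  [1] add(mul(Z, mul(SSZ, SSZ)), S^4(Z))
  [2] add(Z, S^4(Z))
  [3] S^4(Z)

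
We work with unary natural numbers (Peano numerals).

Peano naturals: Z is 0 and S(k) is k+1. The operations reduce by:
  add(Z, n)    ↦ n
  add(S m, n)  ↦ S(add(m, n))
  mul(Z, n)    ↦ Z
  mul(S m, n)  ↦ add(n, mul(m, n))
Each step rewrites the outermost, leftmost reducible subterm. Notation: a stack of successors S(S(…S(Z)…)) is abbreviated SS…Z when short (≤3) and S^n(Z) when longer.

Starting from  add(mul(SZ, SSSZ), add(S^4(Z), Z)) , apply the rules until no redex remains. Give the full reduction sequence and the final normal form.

  start: add(mul(SZ, SSSZ), add(S^4(Z), Z))
  →1  add(add(SSSZ, mul(Z, SSSZ)), add(S^4(Z), Z))
  →2  add(S(add(SSZ, mul(Z, SSSZ))), add(S^4(Z), Z))
  →3  S(add(add(SSZ, mul(Z, SSSZ)), add(S^4(Z), Z)))
  →4  S(add(S(add(SZ, mul(Z, SSSZ))), add(S^4(Z), Z)))
  →5  S(S(add(add(SZ, mul(Z, SSSZ)), add(S^4(Z), Z))))
  →6  S(S(add(S(add(Z, mul(Z, SSSZ))), add(S^4(Z), Z))))
  →7  S(S(S(add(add(Z, mul(Z, SSSZ)), add(S^4(Z), Z)))))
  →8  S(S(S(add(mul(Z, SSSZ), add(S^4(Z), Z)))))
  →9  S(S(S(add(Z, add(S^4(Z), Z)))))
  →10  S(S(S(add(S^4(Z), Z))))
  →11  S(S(S(S(add(SSSZ, Z)))))
  →12  S(S(S(S(S(add(SSZ, Z))))))
  →13  S(S(S(S(S(S(add(SZ, Z)))))))
  →14  S(S(S(S(S(S(S(add(Z, Z))))))))
  →15  S^7(Z)

Answer: normal form = S^7(Z)  (in 15 steps)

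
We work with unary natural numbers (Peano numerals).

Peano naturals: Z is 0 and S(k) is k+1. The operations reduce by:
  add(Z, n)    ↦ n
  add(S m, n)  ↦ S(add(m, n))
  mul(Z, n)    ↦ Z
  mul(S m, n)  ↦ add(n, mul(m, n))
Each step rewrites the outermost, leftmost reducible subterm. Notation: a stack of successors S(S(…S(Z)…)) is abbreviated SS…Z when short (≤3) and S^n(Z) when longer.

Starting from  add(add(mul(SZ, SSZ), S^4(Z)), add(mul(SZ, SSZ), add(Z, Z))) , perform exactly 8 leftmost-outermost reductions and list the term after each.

  start: add(add(mul(SZ, SSZ), S^4(Z)), add(mul(SZ, SSZ), add(Z, Z)))
  [1] add(add(add(SSZ, mul(Z, SSZ)), S^4(Z)), add(mul(SZ, SSZ), add(Z, Z)))
  [2] add(add(S(add(SZ, mul(Z, SSZ))), S^4(Z)), add(mul(SZ, SSZ), add(Z, Z)))
  [3] add(S(add(add(SZ, mul(Z, SSZ)), S^4(Z))), add(mul(SZ, SSZ), add(Z, Z)))
  [4] S(add(add(add(SZ, mul(Z, SSZ)), S^4(Z)), add(mul(SZ, SSZ), add(Z, Z))))
  [5] S(add(add(S(add(Z, mul(Z, SSZ))), S^4(Z)), add(mul(SZ, SSZ), add(Z, Z))))
  [6] S(add(S(add(add(Z, mul(Z, SSZ)), S^4(Z))), add(mul(SZ, SSZ), add(Z, Z))))
  [7] S(S(add(add(add(Z, mul(Z, SSZ)), S^4(Z)), add(mul(SZ, SSZ), add(Z, Z)))))
  [8] S(S(add(add(mul(Z, SSZ), S^4(Z)), add(mul(SZ, SSZ), add(Z, Z)))))

Answer: after 8 steps: S(S(add(add(mul(Z, SSZ), S^4(Z)), add(mul(SZ, SSZ), add(Z, Z)))))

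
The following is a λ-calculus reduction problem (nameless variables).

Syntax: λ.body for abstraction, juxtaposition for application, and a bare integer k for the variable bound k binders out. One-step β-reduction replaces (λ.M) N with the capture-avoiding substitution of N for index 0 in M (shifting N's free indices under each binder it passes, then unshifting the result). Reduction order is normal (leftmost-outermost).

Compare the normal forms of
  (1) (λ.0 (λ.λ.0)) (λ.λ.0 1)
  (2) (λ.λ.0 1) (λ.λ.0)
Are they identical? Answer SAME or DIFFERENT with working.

Answer: SAME — A ⇓ λ.0 (λ.λ.0), B ⇓ λ.0 (λ.λ.0)

Working:
Term A:
  start: (λ.0 (λ.λ.0)) (λ.λ.0 1)
  step 1: (λ.λ.0 1) (λ.λ.0)
  step 2: λ.0 (λ.λ.0)

Term B:
  start: (λ.λ.0 1) (λ.λ.0)
  step 1: λ.0 (λ.λ.0)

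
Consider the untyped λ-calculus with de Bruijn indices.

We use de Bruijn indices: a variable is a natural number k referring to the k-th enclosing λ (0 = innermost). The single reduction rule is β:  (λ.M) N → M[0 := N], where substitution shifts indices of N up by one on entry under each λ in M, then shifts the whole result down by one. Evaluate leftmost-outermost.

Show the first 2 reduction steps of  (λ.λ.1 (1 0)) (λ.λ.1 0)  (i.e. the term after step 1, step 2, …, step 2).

  start: (λ.λ.1 (1 0)) (λ.λ.1 0)
  →1  λ.(λ.λ.1 0) ((λ.λ.1 0) 0)
  →2  λ.λ.(λ.λ.1 0) 1 0

Answer: after 2 steps: λ.λ.(λ.λ.1 0) 1 0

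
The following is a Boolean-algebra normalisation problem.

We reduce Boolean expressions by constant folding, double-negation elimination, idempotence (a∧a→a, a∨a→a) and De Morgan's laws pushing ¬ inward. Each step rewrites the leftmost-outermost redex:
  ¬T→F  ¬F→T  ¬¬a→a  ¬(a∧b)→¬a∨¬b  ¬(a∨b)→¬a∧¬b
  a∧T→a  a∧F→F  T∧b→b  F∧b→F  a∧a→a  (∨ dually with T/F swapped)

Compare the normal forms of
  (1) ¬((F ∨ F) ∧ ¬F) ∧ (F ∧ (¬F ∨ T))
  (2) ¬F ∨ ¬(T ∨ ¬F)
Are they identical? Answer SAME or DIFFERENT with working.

Term A:
  start: ¬((F ∨ F) ∧ ¬F) ∧ (F ∧ (¬F ∨ T))
  →1  (¬(F ∨ F) ∨ ¬¬F) ∧ (F ∧ (¬F ∨ T))
  →2  ((¬F ∧ ¬F) ∨ ¬¬F) ∧ (F ∧ (¬F ∨ T))
  →3  (¬F ∨ ¬¬F) ∧ (F ∧ (¬F ∨ T))
  →4  (T ∨ ¬¬F) ∧ (F ∧ (¬F ∨ T))
  →5  T ∧ (F ∧ (¬F ∨ T))
  →6  F ∧ (¬F ∨ T)
  →7  F

Term B:
  start: ¬F ∨ ¬(T ∨ ¬F)
  →1  T ∨ ¬(T ∨ ¬F)
  →2  T

Answer: DIFFERENT — A ⇓ F, B ⇓ T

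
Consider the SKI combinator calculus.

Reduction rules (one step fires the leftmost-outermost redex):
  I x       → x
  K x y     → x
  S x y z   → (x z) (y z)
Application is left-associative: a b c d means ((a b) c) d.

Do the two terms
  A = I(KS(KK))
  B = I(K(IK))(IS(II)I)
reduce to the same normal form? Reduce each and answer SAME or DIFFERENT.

Term A:
  start: I(KS(KK))
  [1] KS(KK)
  [2] S

Term B:
  start: I(K(IK))(IS(II)I)
  [1] K(IK)(IS(II)I)
  [2] IK
  [3] K

Answer: DIFFERENT — A ⇓ S, B ⇓ K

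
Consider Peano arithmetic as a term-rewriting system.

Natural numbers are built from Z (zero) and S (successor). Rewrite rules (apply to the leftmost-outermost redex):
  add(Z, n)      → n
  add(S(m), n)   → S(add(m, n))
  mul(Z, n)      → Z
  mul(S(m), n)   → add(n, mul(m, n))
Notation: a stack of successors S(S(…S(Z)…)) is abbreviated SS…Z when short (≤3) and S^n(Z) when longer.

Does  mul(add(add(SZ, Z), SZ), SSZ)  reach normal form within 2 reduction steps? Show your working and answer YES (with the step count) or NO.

Answer: NO — after 2 steps the term is mul(S(add(add(Z, Z), SZ)), SSZ), not yet normal

Derivation:
  start: mul(add(add(SZ, Z), SZ), SSZ)
  step 1: mul(add(S(add(Z, Z)), SZ), SSZ)
  step 2: mul(S(add(add(Z, Z), SZ)), SSZ)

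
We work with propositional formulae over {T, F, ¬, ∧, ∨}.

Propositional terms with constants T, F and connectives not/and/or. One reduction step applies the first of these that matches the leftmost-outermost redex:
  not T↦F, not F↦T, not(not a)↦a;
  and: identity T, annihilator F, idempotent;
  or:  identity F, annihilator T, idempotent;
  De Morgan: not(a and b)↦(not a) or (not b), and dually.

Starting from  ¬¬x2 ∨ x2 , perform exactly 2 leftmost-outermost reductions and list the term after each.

  start: ¬¬x2 ∨ x2
  [1] x2 ∨ x2
  [2] x2

Answer: after 2 steps: x2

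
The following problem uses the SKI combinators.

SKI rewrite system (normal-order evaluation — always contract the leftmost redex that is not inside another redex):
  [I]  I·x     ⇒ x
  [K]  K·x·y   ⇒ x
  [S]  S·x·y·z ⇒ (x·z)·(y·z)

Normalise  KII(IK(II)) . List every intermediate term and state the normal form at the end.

  start: KII(IK(II))
  [1] I(IK(II))
  [2] IK(II)
  [3] K(II)
  [4] KI

Answer: normal form = KI  (in 4 steps)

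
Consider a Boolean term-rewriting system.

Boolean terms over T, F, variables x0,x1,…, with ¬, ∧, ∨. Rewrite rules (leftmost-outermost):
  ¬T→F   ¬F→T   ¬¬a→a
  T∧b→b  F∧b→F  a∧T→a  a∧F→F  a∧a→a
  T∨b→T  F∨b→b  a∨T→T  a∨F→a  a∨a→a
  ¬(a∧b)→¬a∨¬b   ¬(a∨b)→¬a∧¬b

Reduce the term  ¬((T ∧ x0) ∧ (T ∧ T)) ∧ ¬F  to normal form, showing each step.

  start: ¬((T ∧ x0) ∧ (T ∧ T)) ∧ ¬F
  step 1: (¬(T ∧ x0) ∨ ¬(T ∧ T)) ∧ ¬F
  step 2: ((¬T ∨ ¬x0) ∨ ¬(T ∧ T)) ∧ ¬F
  step 3: ((F ∨ ¬x0) ∨ ¬(T ∧ T)) ∧ ¬F
  step 4: (¬x0 ∨ ¬(T ∧ T)) ∧ ¬F
  step 5: (¬x0 ∨ (¬T ∨ ¬T)) ∧ ¬F
  step 6: (¬x0 ∨ ¬T) ∧ ¬F
  step 7: (¬x0 ∨ F) ∧ ¬F
  step 8: ¬x0 ∧ ¬F
  step 9: ¬x0 ∧ T
  step 10: ¬x0

Answer: normal form = ¬x0  (in 10 steps)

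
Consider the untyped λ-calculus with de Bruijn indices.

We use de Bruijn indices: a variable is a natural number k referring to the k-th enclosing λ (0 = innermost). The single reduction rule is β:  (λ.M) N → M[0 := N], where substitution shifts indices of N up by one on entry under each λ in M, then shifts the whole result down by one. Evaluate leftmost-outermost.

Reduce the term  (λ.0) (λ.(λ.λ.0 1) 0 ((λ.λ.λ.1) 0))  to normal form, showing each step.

Answer: normal form = λ.λ.1  (in 5 steps)

Derivation:
  start: (λ.0) (λ.(λ.λ.0 1) 0 ((λ.λ.λ.1) 0))
  step 1: λ.(λ.λ.0 1) 0 ((λ.λ.λ.1) 0)
  step 2: λ.(λ.0 1) ((λ.λ.λ.1) 0)
  step 3: λ.(λ.λ.λ.1) 0 0
  step 4: λ.(λ.λ.1) 0
  step 5: λ.λ.1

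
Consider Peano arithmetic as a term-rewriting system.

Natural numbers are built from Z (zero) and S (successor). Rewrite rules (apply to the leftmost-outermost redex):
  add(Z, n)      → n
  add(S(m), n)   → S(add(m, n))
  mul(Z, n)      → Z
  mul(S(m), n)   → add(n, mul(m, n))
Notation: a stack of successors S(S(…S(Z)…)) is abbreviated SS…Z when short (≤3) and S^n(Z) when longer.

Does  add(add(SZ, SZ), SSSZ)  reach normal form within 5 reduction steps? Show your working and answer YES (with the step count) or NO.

Answer: YES — reaches normal form S^5(Z) in 5 ≤ 5 steps

Derivation:
  start: add(add(SZ, SZ), SSSZ)
  →1  add(S(add(Z, SZ)), SSSZ)
  →2  S(add(add(Z, SZ), SSSZ))
  →3  S(add(SZ, SSSZ))
  →4  S(S(add(Z, SSSZ)))
  →5  S^5(Z)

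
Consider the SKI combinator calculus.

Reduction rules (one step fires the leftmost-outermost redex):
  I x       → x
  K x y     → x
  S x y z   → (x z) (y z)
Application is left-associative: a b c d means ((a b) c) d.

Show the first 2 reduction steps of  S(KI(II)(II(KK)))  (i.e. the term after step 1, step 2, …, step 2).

  start: S(KI(II)(II(KK)))
  [1] S(I(II(KK)))
  [2] S(II(KK))

Answer: after 2 steps: S(II(KK))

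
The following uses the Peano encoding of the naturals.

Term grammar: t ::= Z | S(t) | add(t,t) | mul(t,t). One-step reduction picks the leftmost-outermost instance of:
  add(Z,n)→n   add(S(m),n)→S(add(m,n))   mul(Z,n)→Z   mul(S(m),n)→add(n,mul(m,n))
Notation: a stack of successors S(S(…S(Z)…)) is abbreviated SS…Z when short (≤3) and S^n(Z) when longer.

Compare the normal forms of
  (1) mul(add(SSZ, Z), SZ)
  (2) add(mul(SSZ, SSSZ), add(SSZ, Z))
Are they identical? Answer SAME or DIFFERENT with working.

Term A:
  start: mul(add(SSZ, Z), SZ)
  [1] mul(S(add(SZ, Z)), SZ)
  [2] add(SZ, mul(add(SZ, Z), SZ))
  [3] S(add(Z, mul(add(SZ, Z), SZ)))
  [4] S(mul(add(SZ, Z), SZ))
  [5] S(mul(S(add(Z, Z)), SZ))
  [6] S(add(SZ, mul(add(Z, Z), SZ)))
  [7] S(S(add(Z, mul(add(Z, Z), SZ))))
  [8] S(S(mul(add(Z, Z), SZ)))
  [9] S(S(mul(Z, SZ)))
  [10] SSZ

Term B:
  start: add(mul(SSZ, SSSZ), add(SSZ, Z))
  [1] add(add(SSSZ, mul(SZ, SSSZ)), add(SSZ, Z))
  [2] add(S(add(SSZ, mul(SZ, SSSZ))), add(SSZ, Z))
  [3] S(add(add(SSZ, mul(SZ, SSSZ)), add(SSZ, Z)))
  [4] S(add(S(add(SZ, mul(SZ, SSSZ))), add(SSZ, Z)))
  [5] S(S(add(add(SZ, mul(SZ, SSSZ)), add(SSZ, Z))))
  [6] S(S(add(S(add(Z, mul(SZ, SSSZ))), add(SSZ, Z))))
  [7] S(S(S(add(add(Z, mul(SZ, SSSZ)), add(SSZ, Z)))))
  [8] S(S(S(add(mul(SZ, SSSZ), add(SSZ, Z)))))
  [9] S(S(S(add(add(SSSZ, mul(Z, SSSZ)), add(SSZ, Z)))))
  [10] S(S(S(add(S(add(SSZ, mul(Z, SSSZ))), add(SSZ, Z)))))
  [11] S(S(S(S(add(add(SSZ, mul(Z, SSSZ)), add(SSZ, Z))))))
  [12] S(S(S(S(add(S(add(SZ, mul(Z, SSSZ))), add(SSZ, Z))))))
  [13] S(S(S(S(S(add(add(SZ, mul(Z, SSSZ)), add(SSZ, Z)))))))
  [14] S(S(S(S(S(add(S(add(Z, mul(Z, SSSZ))), add(SSZ, Z)))))))
  [15] S(S(S(S(S(S(add(add(Z, mul(Z, SSSZ)), add(SSZ, Z))))))))
  [16] S(S(S(S(S(S(add(mul(Z, SSSZ), add(SSZ, Z))))))))
  [17] S(S(S(S(S(S(add(Z, add(SSZ, Z))))))))
  [18] S(S(S(S(S(S(add(SSZ, Z)))))))
  [19] S(S(S(S(S(S(S(add(SZ, Z))))))))
  [20] S(S(S(S(S(S(S(S(add(Z, Z)))))))))
  [21] S^8(Z)

Answer: DIFFERENT — A ⇓ SSZ, B ⇓ S^8(Z)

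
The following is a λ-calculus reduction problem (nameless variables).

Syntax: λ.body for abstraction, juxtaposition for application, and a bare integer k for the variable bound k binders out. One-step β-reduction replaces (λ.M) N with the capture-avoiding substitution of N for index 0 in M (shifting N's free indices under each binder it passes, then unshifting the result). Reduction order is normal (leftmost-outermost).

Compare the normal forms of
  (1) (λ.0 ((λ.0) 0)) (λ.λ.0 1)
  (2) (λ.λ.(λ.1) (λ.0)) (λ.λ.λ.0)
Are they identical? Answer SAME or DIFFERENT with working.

Term A:
  start: (λ.0 ((λ.0) 0)) (λ.λ.0 1)
  [1] (λ.λ.0 1) ((λ.0) (λ.λ.0 1))
  [2] λ.0 ((λ.0) (λ.λ.0 1))
  [3] λ.0 (λ.λ.0 1)

Term B:
  start: (λ.λ.(λ.1) (λ.0)) (λ.λ.λ.0)
  [1] λ.(λ.1) (λ.0)
  [2] λ.0

Answer: DIFFERENT — A ⇓ λ.0 (λ.λ.0 1), B ⇓ λ.0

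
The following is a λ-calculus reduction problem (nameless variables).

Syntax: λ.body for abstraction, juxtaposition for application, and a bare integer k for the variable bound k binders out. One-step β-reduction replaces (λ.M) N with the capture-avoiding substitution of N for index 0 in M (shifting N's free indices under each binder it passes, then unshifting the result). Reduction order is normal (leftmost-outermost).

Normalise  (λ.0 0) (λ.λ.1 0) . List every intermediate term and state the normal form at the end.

Answer: normal form = λ.λ.1 0  (in 3 steps)

Derivation:
  start: (λ.0 0) (λ.λ.1 0)
  [1] (λ.λ.1 0) (λ.λ.1 0)
  [2] λ.(λ.λ.1 0) 0
  [3] λ.λ.1 0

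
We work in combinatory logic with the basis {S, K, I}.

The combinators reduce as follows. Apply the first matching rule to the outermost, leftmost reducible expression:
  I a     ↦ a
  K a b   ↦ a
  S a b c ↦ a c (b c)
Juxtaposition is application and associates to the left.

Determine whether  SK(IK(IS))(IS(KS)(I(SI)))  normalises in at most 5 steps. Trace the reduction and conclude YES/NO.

  start: SK(IK(IS))(IS(KS)(I(SI)))
  step 1: K(IS(KS)(I(SI)))(IK(IS)(IS(KS)(I(SI))))
  step 2: IS(KS)(I(SI))
  step 3: S(KS)(I(SI))
  step 4: S(KS)(SI)

Answer: YES — reaches normal form S(KS)(SI) in 4 ≤ 5 steps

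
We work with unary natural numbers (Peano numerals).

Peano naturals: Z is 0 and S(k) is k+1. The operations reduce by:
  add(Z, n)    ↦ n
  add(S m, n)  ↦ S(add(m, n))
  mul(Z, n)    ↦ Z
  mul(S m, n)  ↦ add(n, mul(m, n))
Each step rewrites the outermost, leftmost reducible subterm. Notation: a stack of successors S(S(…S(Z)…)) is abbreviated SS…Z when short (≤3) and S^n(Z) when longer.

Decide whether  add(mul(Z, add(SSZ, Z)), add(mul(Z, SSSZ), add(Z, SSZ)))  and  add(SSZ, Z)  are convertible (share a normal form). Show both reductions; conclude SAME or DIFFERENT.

Answer: SAME — A ⇓ SSZ, B ⇓ SSZ

Reduction:
Term A:
  start: add(mul(Z, add(SSZ, Z)), add(mul(Z, SSSZ), add(Z, SSZ)))
  →1  add(Z, add(mul(Z, SSSZ), add(Z, SSZ)))
  →2  add(mul(Z, SSSZ), add(Z, SSZ))
  →3  add(Z, add(Z, SSZ))
  →4  add(Z, SSZ)
  →5  SSZ

Term B:
  start: add(SSZ, Z)
  →1  S(add(SZ, Z))
  →2  S(S(add(Z, Z)))
  →3  SSZ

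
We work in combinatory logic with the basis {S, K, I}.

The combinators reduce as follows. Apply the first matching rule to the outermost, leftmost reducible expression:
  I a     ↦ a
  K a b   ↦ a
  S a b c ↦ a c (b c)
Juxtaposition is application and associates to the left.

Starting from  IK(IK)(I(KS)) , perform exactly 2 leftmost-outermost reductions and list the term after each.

Answer: after 2 steps: IK

Working:
  start: IK(IK)(I(KS))
  [1] K(IK)(I(KS))
  [2] IK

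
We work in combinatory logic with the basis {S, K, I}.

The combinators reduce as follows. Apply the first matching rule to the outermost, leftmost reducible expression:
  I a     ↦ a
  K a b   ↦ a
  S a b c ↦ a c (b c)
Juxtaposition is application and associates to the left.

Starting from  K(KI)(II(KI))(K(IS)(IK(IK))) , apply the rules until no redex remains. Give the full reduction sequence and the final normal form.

  start: K(KI)(II(KI))(K(IS)(IK(IK)))
  →1  KI(K(IS)(IK(IK)))
  →2  I

Answer: normal form = I  (in 2 steps)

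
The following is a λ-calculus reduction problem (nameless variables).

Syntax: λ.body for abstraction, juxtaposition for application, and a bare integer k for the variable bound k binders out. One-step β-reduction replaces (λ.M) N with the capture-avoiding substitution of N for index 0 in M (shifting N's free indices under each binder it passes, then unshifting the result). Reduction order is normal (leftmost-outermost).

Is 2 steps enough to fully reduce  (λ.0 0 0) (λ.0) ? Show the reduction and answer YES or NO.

Answer: NO — after 2 steps the term is (λ.0) (λ.0), not yet normal

Reduction:
  start: (λ.0 0 0) (λ.0)
  →1  (λ.0) (λ.0) (λ.0)
  →2  (λ.0) (λ.0)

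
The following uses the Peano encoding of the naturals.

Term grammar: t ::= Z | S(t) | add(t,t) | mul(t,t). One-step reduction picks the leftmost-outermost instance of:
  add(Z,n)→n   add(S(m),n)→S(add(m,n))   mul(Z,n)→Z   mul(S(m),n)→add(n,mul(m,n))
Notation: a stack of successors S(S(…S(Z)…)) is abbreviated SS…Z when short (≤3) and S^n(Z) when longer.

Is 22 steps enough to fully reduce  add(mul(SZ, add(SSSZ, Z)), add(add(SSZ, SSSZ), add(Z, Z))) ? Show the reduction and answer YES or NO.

Answer: NO — after 22 steps the term is S(S(S(S(S(S(S(S(add(Z, add(Z, Z)))))))))), not yet normal

Reduction:
  start: add(mul(SZ, add(SSSZ, Z)), add(add(SSZ, SSSZ), add(Z, Z)))
  →1  add(add(add(SSSZ, Z), mul(Z, add(SSSZ, Z))), add(add(SSZ, SSSZ), add(Z, Z)))
  →2  add(add(S(add(SSZ, Z)), mul(Z, add(SSSZ, Z))), add(add(SSZ, SSSZ), add(Z, Z)))
  →3  add(S(add(add(SSZ, Z), mul(Z, add(SSSZ, Z)))), add(add(SSZ, SSSZ), add(Z, Z)))
  →4  S(add(add(add(SSZ, Z), mul(Z, add(SSSZ, Z))), add(add(SSZ, SSSZ), add(Z, Z))))
  →5  S(add(add(S(add(SZ, Z)), mul(Z, add(SSSZ, Z))), add(add(SSZ, SSSZ), add(Z, Z))))
  →6  S(add(S(add(add(SZ, Z), mul(Z, add(SSSZ, Z)))), add(add(SSZ, SSSZ), add(Z, Z))))
  →7  S(S(add(add(add(SZ, Z), mul(Z, add(SSSZ, Z))), add(add(SSZ, SSSZ), add(Z, Z)))))
  →8  S(S(add(add(S(add(Z, Z)), mul(Z, add(SSSZ, Z))), add(add(SSZ, SSSZ), add(Z, Z)))))
  →9  S(S(add(S(add(add(Z, Z), mul(Z, add(SSSZ, Z)))), add(add(SSZ, SSSZ), add(Z, Z)))))
  →10  S(S(S(add(add(add(Z, Z), mul(Z, add(SSSZ, Z))), add(add(SSZ, SSSZ), add(Z, Z))))))
  →11  S(S(S(add(add(Z, mul(Z, add(SSSZ, Z))), add(add(SSZ, SSSZ), add(Z, Z))))))
  →12  S(S(S(add(mul(Z, add(SSSZ, Z)), add(add(SSZ, SSSZ), add(Z, Z))))))
  →13  S(S(S(add(Z, add(add(SSZ, SSSZ), add(Z, Z))))))
  →14  S(S(S(add(add(SSZ, SSSZ), add(Z, Z)))))
  →15  S(S(S(add(S(add(SZ, SSSZ)), add(Z, Z)))))
  →16  S(S(S(S(add(add(SZ, SSSZ), add(Z, Z))))))
  →17  S(S(S(S(add(S(add(Z, SSSZ)), add(Z, Z))))))
  →18  S(S(S(S(S(add(add(Z, SSSZ), add(Z, Z)))))))
  →19  S(S(S(S(S(add(SSSZ, add(Z, Z)))))))
  →20  S(S(S(S(S(S(add(SSZ, add(Z, Z))))))))
  →21  S(S(S(S(S(S(S(add(SZ, add(Z, Z)))))))))
  →22  S(S(S(S(S(S(S(S(add(Z, add(Z, Z))))))))))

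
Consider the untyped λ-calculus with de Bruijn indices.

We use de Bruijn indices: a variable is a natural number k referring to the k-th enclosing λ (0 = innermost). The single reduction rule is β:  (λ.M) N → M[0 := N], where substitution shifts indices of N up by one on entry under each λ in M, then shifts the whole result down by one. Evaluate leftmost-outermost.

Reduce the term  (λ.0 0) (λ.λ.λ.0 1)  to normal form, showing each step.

Answer: normal form = λ.λ.0 1  (in 2 steps)

Working:
  start: (λ.0 0) (λ.λ.λ.0 1)
  →1  (λ.λ.λ.0 1) (λ.λ.λ.0 1)
  →2  λ.λ.0 1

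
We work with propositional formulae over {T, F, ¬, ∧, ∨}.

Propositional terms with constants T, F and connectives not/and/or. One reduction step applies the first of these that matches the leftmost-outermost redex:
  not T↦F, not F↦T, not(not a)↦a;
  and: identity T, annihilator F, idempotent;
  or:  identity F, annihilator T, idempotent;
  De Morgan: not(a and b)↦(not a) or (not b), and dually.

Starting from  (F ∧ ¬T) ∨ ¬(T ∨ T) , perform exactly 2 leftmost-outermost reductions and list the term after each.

Answer: after 2 steps: ¬(T ∨ T)

Reduction:
  start: (F ∧ ¬T) ∨ ¬(T ∨ T)
  [1] F ∨ ¬(T ∨ T)
  [2] ¬(T ∨ T)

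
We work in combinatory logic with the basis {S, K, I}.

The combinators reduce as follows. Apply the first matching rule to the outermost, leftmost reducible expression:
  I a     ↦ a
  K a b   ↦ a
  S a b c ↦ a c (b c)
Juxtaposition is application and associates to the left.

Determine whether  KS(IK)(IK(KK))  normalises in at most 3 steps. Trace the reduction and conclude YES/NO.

Answer: YES — reaches normal form S(K(KK)) in 2 ≤ 3 steps

Derivation:
  start: KS(IK)(IK(KK))
  [1] S(IK(KK))
  [2] S(K(KK))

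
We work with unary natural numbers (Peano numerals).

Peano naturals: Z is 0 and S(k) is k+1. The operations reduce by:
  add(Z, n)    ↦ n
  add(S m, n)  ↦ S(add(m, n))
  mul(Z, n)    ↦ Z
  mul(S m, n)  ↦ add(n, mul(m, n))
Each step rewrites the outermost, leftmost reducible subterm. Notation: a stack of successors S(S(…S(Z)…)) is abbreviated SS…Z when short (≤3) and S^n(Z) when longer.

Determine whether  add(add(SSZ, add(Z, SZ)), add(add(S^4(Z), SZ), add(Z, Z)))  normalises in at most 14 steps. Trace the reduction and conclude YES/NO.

Answer: NO — after 14 steps the term is S(S(S(S(S(S(add(add(SZ, SZ), add(Z, Z)))))))), not yet normal

Reduction:
  start: add(add(SSZ, add(Z, SZ)), add(add(S^4(Z), SZ), add(Z, Z)))
  →1  add(S(add(SZ, add(Z, SZ))), add(add(S^4(Z), SZ), add(Z, Z)))
  →2  S(add(add(SZ, add(Z, SZ)), add(add(S^4(Z), SZ), add(Z, Z))))
  →3  S(add(S(add(Z, add(Z, SZ))), add(add(S^4(Z), SZ), add(Z, Z))))
  →4  S(S(add(add(Z, add(Z, SZ)), add(add(S^4(Z), SZ), add(Z, Z)))))
  →5  S(S(add(add(Z, SZ), add(add(S^4(Z), SZ), add(Z, Z)))))
  →6  S(S(add(SZ, add(add(S^4(Z), SZ), add(Z, Z)))))
  →7  S(S(S(add(Z, add(add(S^4(Z), SZ), add(Z, Z))))))
  →8  S(S(S(add(add(S^4(Z), SZ), add(Z, Z)))))
  →9  S(S(S(add(S(add(SSSZ, SZ)), add(Z, Z)))))
  →10  S(S(S(S(add(add(SSSZ, SZ), add(Z, Z))))))
  →11  S(S(S(S(add(S(add(SSZ, SZ)), add(Z, Z))))))
  →12  S(S(S(S(S(add(add(SSZ, SZ), add(Z, Z)))))))
  →13  S(S(S(S(S(add(S(add(SZ, SZ)), add(Z, Z)))))))
  →14  S(S(S(S(S(S(add(add(SZ, SZ), add(Z, Z))))))))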